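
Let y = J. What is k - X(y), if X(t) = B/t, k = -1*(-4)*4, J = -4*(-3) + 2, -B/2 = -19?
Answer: 93/7 ≈ 13.286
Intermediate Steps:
B = 38 (B = -2*(-19) = 38)
J = 14 (J = 12 + 2 = 14)
k = 16 (k = 4*4 = 16)
y = 14
X(t) = 38/t
k - X(y) = 16 - 38/14 = 16 - 1*19/7 = 16 - 19/7 = 93/7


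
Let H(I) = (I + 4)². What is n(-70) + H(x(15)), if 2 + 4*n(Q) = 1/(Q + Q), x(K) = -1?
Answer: 4759/560 ≈ 8.4982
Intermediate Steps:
H(I) = (4 + I)²
n(Q) = -½ + 1/(8*Q) (n(Q) = -½ + 1/(4*(Q + Q)) = -½ + 1/(4*((2*Q))) = -½ + (1/(2*Q))/4 = -½ + 1/(8*Q))
n(-70) + H(x(15)) = (⅛)*(1 - 4*(-70))/(-70) + (4 - 1)² = (⅛)*(-1/70)*(1 + 280) + 3² = (⅛)*(-1/70)*281 + 9 = -281/560 + 9 = 4759/560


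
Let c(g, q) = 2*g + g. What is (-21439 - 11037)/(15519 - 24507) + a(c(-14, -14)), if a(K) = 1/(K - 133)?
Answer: 202654/56175 ≈ 3.6075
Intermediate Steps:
c(g, q) = 3*g
a(K) = 1/(-133 + K)
(-21439 - 11037)/(15519 - 24507) + a(c(-14, -14)) = (-21439 - 11037)/(15519 - 24507) + 1/(-133 + 3*(-14)) = -32476/(-8988) + 1/(-133 - 42) = -32476*(-1/8988) + 1/(-175) = 8119/2247 - 1/175 = 202654/56175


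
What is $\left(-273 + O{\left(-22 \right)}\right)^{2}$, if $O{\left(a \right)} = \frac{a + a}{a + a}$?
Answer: $73984$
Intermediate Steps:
$O{\left(a \right)} = 1$ ($O{\left(a \right)} = \frac{2 a}{2 a} = 2 a \frac{1}{2 a} = 1$)
$\left(-273 + O{\left(-22 \right)}\right)^{2} = \left(-273 + 1\right)^{2} = \left(-272\right)^{2} = 73984$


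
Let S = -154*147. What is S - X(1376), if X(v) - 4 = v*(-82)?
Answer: 90190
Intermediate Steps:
X(v) = 4 - 82*v (X(v) = 4 + v*(-82) = 4 - 82*v)
S = -22638
S - X(1376) = -22638 - (4 - 82*1376) = -22638 - (4 - 112832) = -22638 - 1*(-112828) = -22638 + 112828 = 90190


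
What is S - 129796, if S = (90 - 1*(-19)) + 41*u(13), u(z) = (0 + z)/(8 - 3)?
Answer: -647902/5 ≈ -1.2958e+5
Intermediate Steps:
u(z) = z/5
S = 1078/5 (S = (90 - 1*(-19)) + 41*((1/5)*13) = (90 + 19) + 41*(13/5) = 109 + 533/5 = 1078/5 ≈ 215.60)
S - 129796 = 1078/5 - 129796 = -647902/5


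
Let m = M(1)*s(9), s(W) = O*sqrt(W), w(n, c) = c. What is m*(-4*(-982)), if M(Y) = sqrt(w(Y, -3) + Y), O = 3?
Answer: 35352*I*sqrt(2) ≈ 49995.0*I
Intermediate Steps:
M(Y) = sqrt(-3 + Y)
s(W) = 3*sqrt(W)
m = 9*I*sqrt(2) (m = sqrt(-3 + 1)*(3*sqrt(9)) = sqrt(-2)*(3*3) = (I*sqrt(2))*9 = 9*I*sqrt(2) ≈ 12.728*I)
m*(-4*(-982)) = (9*I*sqrt(2))*(-4*(-982)) = (9*I*sqrt(2))*(-1*(-3928)) = (9*I*sqrt(2))*3928 = 35352*I*sqrt(2)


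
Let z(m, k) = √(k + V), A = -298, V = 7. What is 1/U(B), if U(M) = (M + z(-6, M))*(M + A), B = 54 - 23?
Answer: -31/246441 + √38/246441 ≈ -0.00010078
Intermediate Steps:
z(m, k) = √(7 + k) (z(m, k) = √(k + 7) = √(7 + k))
B = 31
U(M) = (-298 + M)*(M + √(7 + M)) (U(M) = (M + √(7 + M))*(M - 298) = (M + √(7 + M))*(-298 + M) = (-298 + M)*(M + √(7 + M)))
1/U(B) = 1/(31² - 298*31 - 298*√(7 + 31) + 31*√(7 + 31)) = 1/(961 - 9238 - 298*√38 + 31*√38) = 1/(-8277 - 267*√38)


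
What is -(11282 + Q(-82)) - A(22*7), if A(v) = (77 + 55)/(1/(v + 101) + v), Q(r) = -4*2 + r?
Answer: -439554692/39271 ≈ -11193.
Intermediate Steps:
Q(r) = -8 + r
A(v) = 132/(v + 1/(101 + v)) (A(v) = 132/(1/(101 + v) + v) = 132/(v + 1/(101 + v)))
-(11282 + Q(-82)) - A(22*7) = -(11282 + (-8 - 82)) - 132*(101 + 22*7)/(1 + (22*7)² + 101*(22*7)) = -(11282 - 90) - 132*(101 + 154)/(1 + 154² + 101*154) = -1*11192 - 132*255/(1 + 23716 + 15554) = -11192 - 132*255/39271 = -11192 - 1*33660/39271 = -11192 - 33660/39271 = -439554692/39271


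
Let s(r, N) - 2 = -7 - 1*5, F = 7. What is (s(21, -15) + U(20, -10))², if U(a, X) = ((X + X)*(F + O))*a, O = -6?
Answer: 168100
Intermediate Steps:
s(r, N) = -10 (s(r, N) = 2 + (-7 - 1*5) = 2 + (-7 - 5) = 2 - 12 = -10)
U(a, X) = 2*X*a (U(a, X) = ((X + X)*(7 - 6))*a = ((2*X)*1)*a = (2*X)*a = 2*X*a)
(s(21, -15) + U(20, -10))² = (-10 + 2*(-10)*20)² = (-10 - 400)² = (-410)² = 168100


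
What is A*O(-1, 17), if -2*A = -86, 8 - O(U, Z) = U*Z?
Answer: 1075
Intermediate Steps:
O(U, Z) = 8 - U*Z
A = 43 (A = -½*(-86) = 43)
A*O(-1, 17) = 43*(8 - 1*(-1)*17) = 43*(8 + 17) = 43*25 = 1075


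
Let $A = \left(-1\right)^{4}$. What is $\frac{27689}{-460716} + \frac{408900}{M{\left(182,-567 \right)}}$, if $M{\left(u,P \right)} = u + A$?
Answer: $\frac{62793901771}{28103676} \approx 2234.4$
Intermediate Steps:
$A = 1$
$M{\left(u,P \right)} = 1 + u$ ($M{\left(u,P \right)} = u + 1 = 1 + u$)
$\frac{27689}{-460716} + \frac{408900}{M{\left(182,-567 \right)}} = \frac{27689}{-460716} + \frac{408900}{1 + 182} = 27689 \left(- \frac{1}{460716}\right) + \frac{408900}{183} = - \frac{27689}{460716} + 408900 \cdot \frac{1}{183} = - \frac{27689}{460716} + \frac{136300}{61} = \frac{62793901771}{28103676}$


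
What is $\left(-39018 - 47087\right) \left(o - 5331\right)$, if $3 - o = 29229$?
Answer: $2975530485$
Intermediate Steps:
$o = -29226$ ($o = 3 - 29229 = -29226$)
$\left(-39018 - 47087\right) \left(o - 5331\right) = \left(-39018 - 47087\right) \left(-29226 - 5331\right) = \left(-86105\right) \left(-34557\right) = 2975530485$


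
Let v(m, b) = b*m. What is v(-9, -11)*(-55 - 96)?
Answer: -14949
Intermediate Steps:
v(-9, -11)*(-55 - 96) = (-11*(-9))*(-55 - 96) = 99*(-151) = -14949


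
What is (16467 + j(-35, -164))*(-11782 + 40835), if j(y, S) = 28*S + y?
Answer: 343987520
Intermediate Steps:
j(y, S) = y + 28*S
(16467 + j(-35, -164))*(-11782 + 40835) = (16467 + (-35 + 28*(-164)))*(-11782 + 40835) = (16467 + (-35 - 4592))*29053 = (16467 - 4627)*29053 = 11840*29053 = 343987520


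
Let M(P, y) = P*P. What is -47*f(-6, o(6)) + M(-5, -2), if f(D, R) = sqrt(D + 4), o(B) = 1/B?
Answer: 25 - 47*I*sqrt(2) ≈ 25.0 - 66.468*I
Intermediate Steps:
M(P, y) = P**2
f(D, R) = sqrt(4 + D)
-47*f(-6, o(6)) + M(-5, -2) = -47*sqrt(4 - 6) + (-5)**2 = -47*I*sqrt(2) + 25 = 25 - 47*I*sqrt(2)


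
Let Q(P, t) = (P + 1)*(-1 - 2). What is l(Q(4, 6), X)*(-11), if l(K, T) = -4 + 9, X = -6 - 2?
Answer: -55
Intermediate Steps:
X = -8
Q(P, t) = -3 - 3*P (Q(P, t) = (1 + P)*(-3) = -3 - 3*P)
l(K, T) = 5
l(Q(4, 6), X)*(-11) = 5*(-11) = -55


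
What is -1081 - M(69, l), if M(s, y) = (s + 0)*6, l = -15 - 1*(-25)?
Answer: -1495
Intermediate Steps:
l = 10 (l = -15 + 25 = 10)
M(s, y) = 6*s (M(s, y) = s*6 = 6*s)
-1081 - M(69, l) = -1081 - 6*69 = -1081 - 1*414 = -1081 - 414 = -1495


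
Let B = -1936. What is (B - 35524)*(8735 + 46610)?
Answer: -2073223700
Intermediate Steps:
(B - 35524)*(8735 + 46610) = (-1936 - 35524)*(8735 + 46610) = -37460*55345 = -2073223700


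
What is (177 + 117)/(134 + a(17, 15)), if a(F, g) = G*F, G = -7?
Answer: 98/5 ≈ 19.600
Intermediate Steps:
a(F, g) = -7*F
(177 + 117)/(134 + a(17, 15)) = (177 + 117)/(134 - 7*17) = 294/(134 - 119) = 294/15 = 294*(1/15) = 98/5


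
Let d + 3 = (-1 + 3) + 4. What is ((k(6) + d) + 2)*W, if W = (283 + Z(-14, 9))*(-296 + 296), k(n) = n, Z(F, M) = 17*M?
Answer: 0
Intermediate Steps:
d = 3 (d = -3 + ((-1 + 3) + 4) = -3 + (2 + 4) = -3 + 6 = 3)
W = 0 (W = (283 + 17*9)*(-296 + 296) = (283 + 153)*0 = 436*0 = 0)
((k(6) + d) + 2)*W = ((6 + 3) + 2)*0 = (9 + 2)*0 = 11*0 = 0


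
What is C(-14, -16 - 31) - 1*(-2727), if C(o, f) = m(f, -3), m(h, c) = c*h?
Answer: 2868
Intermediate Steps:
C(o, f) = -3*f
C(-14, -16 - 31) - 1*(-2727) = -3*(-16 - 31) - 1*(-2727) = -3*(-47) + 2727 = 141 + 2727 = 2868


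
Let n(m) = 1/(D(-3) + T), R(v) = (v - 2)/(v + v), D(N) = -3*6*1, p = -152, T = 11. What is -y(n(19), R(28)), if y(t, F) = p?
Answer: 152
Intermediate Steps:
D(N) = -18 (D(N) = -18*1 = -18)
R(v) = (-2 + v)/(2*v) (R(v) = (-2 + v)/((2*v)) = (-2 + v)*(1/(2*v)) = (-2 + v)/(2*v))
n(m) = -1/7 (n(m) = 1/(-18 + 11) = 1/(-7) = -1/7)
y(t, F) = -152
-y(n(19), R(28)) = -1*(-152) = 152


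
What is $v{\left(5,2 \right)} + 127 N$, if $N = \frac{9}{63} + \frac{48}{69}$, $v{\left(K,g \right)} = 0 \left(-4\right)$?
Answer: $\frac{17145}{161} \approx 106.49$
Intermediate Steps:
$v{\left(K,g \right)} = 0$
$N = \frac{135}{161}$ ($N = 9 \cdot \frac{1}{63} + 48 \cdot \frac{1}{69} = \frac{1}{7} + \frac{16}{23} = \frac{135}{161} \approx 0.83851$)
$v{\left(5,2 \right)} + 127 N = 0 + 127 \cdot \frac{135}{161} = 0 + \frac{17145}{161} = \frac{17145}{161}$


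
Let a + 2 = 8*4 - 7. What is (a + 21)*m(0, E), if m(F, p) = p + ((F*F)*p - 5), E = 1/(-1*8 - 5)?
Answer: -2904/13 ≈ -223.38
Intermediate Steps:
E = -1/13 (E = 1/(-8 - 5) = 1/(-13) = -1/13 ≈ -0.076923)
a = 23 (a = -2 + (8*4 - 7) = -2 + (32 - 7) = -2 + 25 = 23)
m(F, p) = -5 + p + p*F² (m(F, p) = p + (F²*p - 5) = p + (p*F² - 5) = p + (-5 + p*F²) = -5 + p + p*F²)
(a + 21)*m(0, E) = (23 + 21)*(-5 - 1/13 - 1/13*0²) = 44*(-5 - 1/13 - 1/13*0) = 44*(-5 - 1/13 + 0) = 44*(-66/13) = -2904/13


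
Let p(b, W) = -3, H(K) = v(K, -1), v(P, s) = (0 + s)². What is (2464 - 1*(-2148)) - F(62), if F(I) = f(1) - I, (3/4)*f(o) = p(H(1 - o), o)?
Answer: 4678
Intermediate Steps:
v(P, s) = s²
H(K) = 1 (H(K) = (-1)² = 1)
f(o) = -4 (f(o) = (4/3)*(-3) = -4)
F(I) = -4 - I
(2464 - 1*(-2148)) - F(62) = (2464 - 1*(-2148)) - (-4 - 1*62) = (2464 + 2148) - (-4 - 62) = 4612 - 1*(-66) = 4612 + 66 = 4678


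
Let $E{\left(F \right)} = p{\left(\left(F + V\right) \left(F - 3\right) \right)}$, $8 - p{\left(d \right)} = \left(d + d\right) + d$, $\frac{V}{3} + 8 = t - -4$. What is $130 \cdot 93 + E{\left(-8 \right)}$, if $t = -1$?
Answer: $11339$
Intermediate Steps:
$V = -15$ ($V = -24 + 3 \left(-1 - -4\right) = -24 + 3 \left(-1 + 4\right) = -24 + 3 \cdot 3 = -24 + 9 = -15$)
$p{\left(d \right)} = 8 - 3 d$ ($p{\left(d \right)} = 8 - \left(\left(d + d\right) + d\right) = 8 - \left(2 d + d\right) = 8 - 3 d$)
$E{\left(F \right)} = 8 - 3 \left(-15 + F\right) \left(-3 + F\right)$ ($E{\left(F \right)} = 8 - 3 \left(F - 15\right) \left(F - 3\right) = 8 - 3 \left(-15 + F\right) \left(-3 + F\right)$)
$130 \cdot 93 + E{\left(-8 \right)} = 130 \cdot 93 - \left(559 + 192\right) = 12090 - 751 = 11339$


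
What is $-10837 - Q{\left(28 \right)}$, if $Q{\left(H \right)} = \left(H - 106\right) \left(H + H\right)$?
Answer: $-6469$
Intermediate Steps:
$Q{\left(H \right)} = 2 H \left(-106 + H\right)$ ($Q{\left(H \right)} = \left(-106 + H\right) 2 H = 2 H \left(-106 + H\right)$)
$-10837 - Q{\left(28 \right)} = -10837 - 2 \cdot 28 \left(-106 + 28\right) = -10837 - 2 \cdot 28 \left(-78\right) = -10837 - -4368 = -10837 + 4368 = -6469$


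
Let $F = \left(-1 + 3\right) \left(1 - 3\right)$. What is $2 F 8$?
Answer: $-64$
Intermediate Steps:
$F = -4$ ($F = 2 \left(1 - 3\right) = 2 \left(-2\right) = -4$)
$2 F 8 = 2 \left(-4\right) 8 = \left(-8\right) 8 = -64$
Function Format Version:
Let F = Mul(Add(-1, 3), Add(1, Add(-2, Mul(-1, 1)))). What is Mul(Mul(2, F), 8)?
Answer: -64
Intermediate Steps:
F = -4 (F = Mul(2, Add(1, Add(-2, -1))) = Mul(2, Add(1, -3)) = Mul(2, -2) = -4)
Mul(Mul(2, F), 8) = Mul(Mul(2, -4), 8) = Mul(-8, 8) = -64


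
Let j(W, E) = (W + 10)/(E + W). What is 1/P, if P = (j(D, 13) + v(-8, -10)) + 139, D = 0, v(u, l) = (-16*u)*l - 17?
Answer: -13/15044 ≈ -0.00086413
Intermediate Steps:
v(u, l) = -17 - 16*l*u (v(u, l) = -16*l*u - 17 = -17 - 16*l*u)
j(W, E) = (10 + W)/(E + W)
P = -15044/13 (P = ((10 + 0)/(13 + 0) + (-17 - 16*(-10)*(-8))) + 139 = (10/13 + (-17 - 1280)) + 139 = ((1/13)*10 - 1297) + 139 = (10/13 - 1297) + 139 = -16851/13 + 139 = -15044/13 ≈ -1157.2)
1/P = 1/(-15044/13) = -13/15044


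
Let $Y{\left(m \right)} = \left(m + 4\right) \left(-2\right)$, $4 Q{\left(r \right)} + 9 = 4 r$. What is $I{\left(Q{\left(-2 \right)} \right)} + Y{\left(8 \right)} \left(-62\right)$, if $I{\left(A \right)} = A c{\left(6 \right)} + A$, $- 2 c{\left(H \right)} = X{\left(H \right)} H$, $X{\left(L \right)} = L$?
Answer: $\frac{6241}{4} \approx 1560.3$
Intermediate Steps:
$Q{\left(r \right)} = - \frac{9}{4} + r$ ($Q{\left(r \right)} = - \frac{9}{4} + \frac{4 r}{4} = - \frac{9}{4} + r$)
$c{\left(H \right)} = - \frac{H^{2}}{2}$ ($c{\left(H \right)} = - \frac{H H}{2} = - \frac{H^{2}}{2}$)
$I{\left(A \right)} = - 17 A$ ($I{\left(A \right)} = A \left(- \frac{6^{2}}{2}\right) + A = A \left(\left(- \frac{1}{2}\right) 36\right) + A = A \left(-18\right) + A = - 18 A + A = - 17 A$)
$Y{\left(m \right)} = -8 - 2 m$ ($Y{\left(m \right)} = \left(4 + m\right) \left(-2\right) = -8 - 2 m$)
$I{\left(Q{\left(-2 \right)} \right)} + Y{\left(8 \right)} \left(-62\right) = - 17 \left(- \frac{9}{4} - 2\right) + \left(-8 - 16\right) \left(-62\right) = \left(-17\right) \left(- \frac{17}{4}\right) + \left(-8 - 16\right) \left(-62\right) = \frac{289}{4} - -1488 = \frac{289}{4} + 1488 = \frac{6241}{4}$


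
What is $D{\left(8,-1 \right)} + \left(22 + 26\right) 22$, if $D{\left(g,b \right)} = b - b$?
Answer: $1056$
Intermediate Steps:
$D{\left(g,b \right)} = 0$
$D{\left(8,-1 \right)} + \left(22 + 26\right) 22 = 0 + \left(22 + 26\right) 22 = 0 + 48 \cdot 22 = 0 + 1056 = 1056$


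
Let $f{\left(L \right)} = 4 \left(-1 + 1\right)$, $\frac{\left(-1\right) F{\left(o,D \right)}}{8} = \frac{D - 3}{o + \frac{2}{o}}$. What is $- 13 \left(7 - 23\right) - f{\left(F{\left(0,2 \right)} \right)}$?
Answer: $208$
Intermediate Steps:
$F{\left(o,D \right)} = - \frac{8 \left(-3 + D\right)}{o + \frac{2}{o}}$ ($F{\left(o,D \right)} = - 8 \frac{D - 3}{o + \frac{2}{o}} = - 8 \frac{-3 + D}{o + \frac{2}{o}} = - \frac{8 \left(-3 + D\right)}{o + \frac{2}{o}}$)
$f{\left(L \right)} = 0$ ($f{\left(L \right)} = 4 \cdot 0 = 0$)
$- 13 \left(7 - 23\right) - f{\left(F{\left(0,2 \right)} \right)} = - 13 \left(7 - 23\right) - 0 = \left(-13\right) \left(-16\right) + 0 = 208 + 0 = 208$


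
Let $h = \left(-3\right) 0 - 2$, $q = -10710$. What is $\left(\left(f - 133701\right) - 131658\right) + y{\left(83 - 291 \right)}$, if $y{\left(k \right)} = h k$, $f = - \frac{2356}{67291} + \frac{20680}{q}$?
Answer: $- \frac{2727746990341}{10295523} \approx -2.6495 \cdot 10^{5}$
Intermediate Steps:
$h = -2$ ($h = 0 - 2 = -2$)
$f = - \frac{20240152}{10295523}$ ($f = - \frac{2356}{67291} + \frac{20680}{-10710} = \left(-2356\right) \frac{1}{67291} + 20680 \left(- \frac{1}{10710}\right) = - \frac{2356}{67291} - \frac{2068}{1071} = - \frac{20240152}{10295523} \approx -1.9659$)
$y{\left(k \right)} = - 2 k$
$\left(\left(f - 133701\right) - 131658\right) + y{\left(83 - 291 \right)} = \left(\left(- \frac{20240152}{10295523} - 133701\right) - 131658\right) - 2 \left(83 - 291\right) = \left(- \frac{1376541960775}{10295523} - 131658\right) - 2 \left(83 - 291\right) = - \frac{2732029927909}{10295523} - -416 = - \frac{2732029927909}{10295523} + 416 = - \frac{2727746990341}{10295523}$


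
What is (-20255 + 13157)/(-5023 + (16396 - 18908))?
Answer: 7098/7535 ≈ 0.94200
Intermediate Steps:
(-20255 + 13157)/(-5023 + (16396 - 18908)) = -7098/(-5023 - 2512) = -7098/(-7535) = -7098*(-1/7535) = 7098/7535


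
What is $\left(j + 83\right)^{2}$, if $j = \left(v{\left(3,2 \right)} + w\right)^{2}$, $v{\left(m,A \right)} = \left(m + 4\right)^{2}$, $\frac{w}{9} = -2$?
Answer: $1089936$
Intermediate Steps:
$w = -18$ ($w = 9 \left(-2\right) = -18$)
$v{\left(m,A \right)} = \left(4 + m\right)^{2}$
$j = 961$ ($j = \left(\left(4 + 3\right)^{2} - 18\right)^{2} = \left(7^{2} - 18\right)^{2} = \left(49 - 18\right)^{2} = 31^{2} = 961$)
$\left(j + 83\right)^{2} = \left(961 + 83\right)^{2} = 1044^{2} = 1089936$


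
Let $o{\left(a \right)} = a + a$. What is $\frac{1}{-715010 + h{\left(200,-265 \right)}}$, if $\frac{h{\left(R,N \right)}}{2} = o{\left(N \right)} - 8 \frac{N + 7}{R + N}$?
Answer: $- \frac{65}{46548678} \approx -1.3964 \cdot 10^{-6}$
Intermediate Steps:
$o{\left(a \right)} = 2 a$
$h{\left(R,N \right)} = 4 N - \frac{16 \left(7 + N\right)}{N + R}$ ($h{\left(R,N \right)} = 2 \left(2 N - 8 \frac{N + 7}{R + N}\right) = 2 \left(2 N - 8 \frac{7 + N}{N + R}\right) = 2 \left(2 N - \frac{8 \left(7 + N\right)}{N + R}\right) = 4 N - \frac{16 \left(7 + N\right)}{N + R}$)
$\frac{1}{-715010 + h{\left(200,-265 \right)}} = \frac{1}{-715010 + \frac{4 \left(-28 + \left(-265\right)^{2} - -1060 - 53000\right)}{-265 + 200}} = \frac{1}{-715010 + \frac{4 \left(-28 + 70225 + 1060 - 53000\right)}{-65}} = \frac{1}{-715010 + 4 \left(- \frac{1}{65}\right) 18257} = \frac{1}{-715010 - \frac{73028}{65}} = \frac{1}{- \frac{46548678}{65}} = - \frac{65}{46548678}$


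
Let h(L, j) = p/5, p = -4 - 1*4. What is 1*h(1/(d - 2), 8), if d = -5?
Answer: -8/5 ≈ -1.6000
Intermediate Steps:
p = -8 (p = -4 - 4 = -8)
h(L, j) = -8/5
1*h(1/(d - 2), 8) = 1*(-8/5) = -8/5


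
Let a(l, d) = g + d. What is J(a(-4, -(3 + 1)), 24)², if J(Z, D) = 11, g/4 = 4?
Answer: 121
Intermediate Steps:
g = 16 (g = 4*4 = 16)
a(l, d) = 16 + d
J(a(-4, -(3 + 1)), 24)² = 11² = 121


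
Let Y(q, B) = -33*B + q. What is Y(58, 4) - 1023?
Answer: -1097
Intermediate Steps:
Y(q, B) = q - 33*B
Y(58, 4) - 1023 = (58 - 33*4) - 1023 = (58 - 132) - 1023 = -74 - 1023 = -1097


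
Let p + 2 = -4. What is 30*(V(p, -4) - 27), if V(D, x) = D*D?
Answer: 270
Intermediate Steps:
p = -6 (p = -2 - 4 = -6)
V(D, x) = D²
30*(V(p, -4) - 27) = 30*((-6)² - 27) = 30*(36 - 27) = 30*9 = 270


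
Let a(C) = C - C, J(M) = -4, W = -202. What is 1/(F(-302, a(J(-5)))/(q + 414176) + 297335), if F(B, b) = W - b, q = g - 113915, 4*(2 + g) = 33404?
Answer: 154305/45880277074 ≈ 3.3632e-6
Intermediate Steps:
g = 8349 (g = -2 + (1/4)*33404 = -2 + 8351 = 8349)
a(C) = 0
q = -105566 (q = 8349 - 113915 = -105566)
F(B, b) = -202 - b
1/(F(-302, a(J(-5)))/(q + 414176) + 297335) = 1/((-202 - 1*0)/(-105566 + 414176) + 297335) = 1/((-202 + 0)/308610 + 297335) = 1/(-202*1/308610 + 297335) = 1/(-101/154305 + 297335) = 1/(45880277074/154305) = 154305/45880277074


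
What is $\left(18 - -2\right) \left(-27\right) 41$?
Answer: $-22140$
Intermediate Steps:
$\left(18 - -2\right) \left(-27\right) 41 = \left(18 + 2\right) \left(-27\right) 41 = 20 \left(-27\right) 41 = \left(-540\right) 41 = -22140$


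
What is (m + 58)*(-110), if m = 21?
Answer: -8690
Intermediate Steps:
(m + 58)*(-110) = (21 + 58)*(-110) = 79*(-110) = -8690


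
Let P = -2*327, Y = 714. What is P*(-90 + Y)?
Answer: -408096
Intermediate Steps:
P = -654
P*(-90 + Y) = -654*(-90 + 714) = -654*624 = -408096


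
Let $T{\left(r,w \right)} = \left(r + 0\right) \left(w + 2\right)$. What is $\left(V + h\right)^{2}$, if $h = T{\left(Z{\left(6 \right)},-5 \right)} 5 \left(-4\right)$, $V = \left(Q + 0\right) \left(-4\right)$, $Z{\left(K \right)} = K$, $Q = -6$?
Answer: $147456$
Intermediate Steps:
$V = 24$ ($V = \left(-6 + 0\right) \left(-4\right) = \left(-6\right) \left(-4\right) = 24$)
$T{\left(r,w \right)} = r \left(2 + w\right)$
$h = 360$ ($h = 6 \left(2 - 5\right) 5 \left(-4\right) = 6 \left(-3\right) 5 \left(-4\right) = \left(-18\right) 5 \left(-4\right) = \left(-90\right) \left(-4\right) = 360$)
$\left(V + h\right)^{2} = \left(24 + 360\right)^{2} = 384^{2} = 147456$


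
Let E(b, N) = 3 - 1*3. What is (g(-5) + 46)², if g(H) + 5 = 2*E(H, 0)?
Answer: 1681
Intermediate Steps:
E(b, N) = 0 (E(b, N) = 3 - 3 = 0)
g(H) = -5 (g(H) = -5 + 2*0 = -5 + 0 = -5)
(g(-5) + 46)² = (-5 + 46)² = 41² = 1681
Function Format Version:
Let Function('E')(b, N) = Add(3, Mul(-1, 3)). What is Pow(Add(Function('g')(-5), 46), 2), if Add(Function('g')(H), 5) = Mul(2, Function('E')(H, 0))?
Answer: 1681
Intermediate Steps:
Function('E')(b, N) = 0 (Function('E')(b, N) = Add(3, -3) = 0)
Function('g')(H) = -5 (Function('g')(H) = Add(-5, Mul(2, 0)) = Add(-5, 0) = -5)
Pow(Add(Function('g')(-5), 46), 2) = Pow(Add(-5, 46), 2) = Pow(41, 2) = 1681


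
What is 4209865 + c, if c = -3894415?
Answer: 315450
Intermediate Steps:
4209865 + c = 4209865 - 3894415 = 315450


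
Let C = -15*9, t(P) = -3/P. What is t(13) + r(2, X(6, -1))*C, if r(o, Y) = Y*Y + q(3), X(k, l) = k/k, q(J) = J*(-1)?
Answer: 3507/13 ≈ 269.77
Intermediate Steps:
q(J) = -J
X(k, l) = 1
r(o, Y) = -3 + Y² (r(o, Y) = Y*Y - 1*3 = Y² - 3 = -3 + Y²)
C = -135
t(13) + r(2, X(6, -1))*C = -3/13 + (-3 + 1²)*(-135) = -3*1/13 + (-3 + 1)*(-135) = -3/13 - 2*(-135) = -3/13 + 270 = 3507/13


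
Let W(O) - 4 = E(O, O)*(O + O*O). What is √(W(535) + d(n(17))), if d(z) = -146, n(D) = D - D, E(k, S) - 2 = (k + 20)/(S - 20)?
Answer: √9361494282/103 ≈ 939.37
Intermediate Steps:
E(k, S) = 2 + (20 + k)/(-20 + S) (E(k, S) = 2 + (k + 20)/(S - 20) = 2 + (20 + k)/(-20 + S))
n(D) = 0
W(O) = 4 + (-20 + 3*O)*(O + O²)/(-20 + O) (W(O) = 4 + ((-20 + O + 2*O)/(-20 + O))*(O + O*O) = 4 + ((-20 + 3*O)/(-20 + O))*(O + O²) = 4 + (-20 + 3*O)*(O + O²)/(-20 + O))
√(W(535) + d(n(17))) = √((-80 - 17*535² - 16*535 + 3*535³)/(-20 + 535) - 146) = √((-80 - 17*286225 - 8560 + 3*153130375)/515 - 146) = √((-80 - 4865825 - 8560 + 459391125)/515 - 146) = √((1/515)*454516660 - 146) = √(90903332/103 - 146) = √(90888294/103) = √9361494282/103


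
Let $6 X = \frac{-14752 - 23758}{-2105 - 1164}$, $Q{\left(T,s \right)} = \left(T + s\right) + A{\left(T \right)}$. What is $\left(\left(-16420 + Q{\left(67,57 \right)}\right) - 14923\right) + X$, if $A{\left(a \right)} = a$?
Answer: $- \frac{305488409}{9807} \approx -31150.0$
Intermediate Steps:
$Q{\left(T,s \right)} = s + 2 T$ ($Q{\left(T,s \right)} = \left(T + s\right) + T = s + 2 T$)
$X = \frac{19255}{9807}$ ($X = \frac{\left(-14752 - 23758\right) \frac{1}{-2105 - 1164}}{6} = \frac{\left(-38510\right) \frac{1}{-3269}}{6} = \frac{\left(-38510\right) \left(- \frac{1}{3269}\right)}{6} = \frac{1}{6} \cdot \frac{38510}{3269} = \frac{19255}{9807} \approx 1.9634$)
$\left(\left(-16420 + Q{\left(67,57 \right)}\right) - 14923\right) + X = \left(\left(-16420 + \left(57 + 2 \cdot 67\right)\right) - 14923\right) + \frac{19255}{9807} = \left(\left(-16420 + \left(57 + 134\right)\right) - 14923\right) + \frac{19255}{9807} = \left(\left(-16420 + 191\right) - 14923\right) + \frac{19255}{9807} = \left(-16229 - 14923\right) + \frac{19255}{9807} = -31152 + \frac{19255}{9807} = - \frac{305488409}{9807}$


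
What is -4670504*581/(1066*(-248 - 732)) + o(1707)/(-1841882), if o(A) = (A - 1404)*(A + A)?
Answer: 6373701352712/2454307765 ≈ 2596.9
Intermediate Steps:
o(A) = 2*A*(-1404 + A) (o(A) = (-1404 + A)*(2*A) = 2*A*(-1404 + A))
-4670504*581/(1066*(-248 - 732)) + o(1707)/(-1841882) = -4670504*581/(1066*(-248 - 732)) + (2*1707*(-1404 + 1707))/(-1841882) = -4670504/((-1044680/581)) + (2*1707*303)*(-1/1841882) = -4670504/((-980*1066/581)) + 1034442*(-1/1841882) = -4670504/(-149240/83) - 517221/920941 = -4670504*(-83/149240) - 517221/920941 = 48456479/18655 - 517221/920941 = 6373701352712/2454307765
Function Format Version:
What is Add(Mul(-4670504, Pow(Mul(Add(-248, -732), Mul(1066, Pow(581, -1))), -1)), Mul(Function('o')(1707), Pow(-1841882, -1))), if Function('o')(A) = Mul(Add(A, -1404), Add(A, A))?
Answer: Rational(6373701352712, 2454307765) ≈ 2596.9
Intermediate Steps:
Function('o')(A) = Mul(2, A, Add(-1404, A)) (Function('o')(A) = Mul(Add(-1404, A), Mul(2, A)) = Mul(2, A, Add(-1404, A)))
Add(Mul(-4670504, Pow(Mul(Add(-248, -732), Mul(1066, Pow(581, -1))), -1)), Mul(Function('o')(1707), Pow(-1841882, -1))) = Add(Mul(-4670504, Pow(Mul(Add(-248, -732), Mul(1066, Pow(581, -1))), -1)), Mul(Mul(2, 1707, Add(-1404, 1707)), Pow(-1841882, -1))) = Add(Mul(-4670504, Pow(Mul(-980, Mul(1066, Rational(1, 581))), -1)), Mul(Mul(2, 1707, 303), Rational(-1, 1841882))) = Add(Mul(-4670504, Pow(Mul(-980, Rational(1066, 581)), -1)), Mul(1034442, Rational(-1, 1841882))) = Add(Mul(-4670504, Pow(Rational(-149240, 83), -1)), Rational(-517221, 920941)) = Add(Mul(-4670504, Rational(-83, 149240)), Rational(-517221, 920941)) = Add(Rational(48456479, 18655), Rational(-517221, 920941)) = Rational(6373701352712, 2454307765)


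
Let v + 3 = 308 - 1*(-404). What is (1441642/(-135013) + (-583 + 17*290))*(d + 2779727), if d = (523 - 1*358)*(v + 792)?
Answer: 43229671310528/3293 ≈ 1.3128e+10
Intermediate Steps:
v = 709 (v = -3 + (308 - 1*(-404)) = -3 + (308 + 404) = -3 + 712 = 709)
d = 247665 (d = (523 - 1*358)*(709 + 792) = (523 - 358)*1501 = 165*1501 = 247665)
(1441642/(-135013) + (-583 + 17*290))*(d + 2779727) = (1441642/(-135013) + (-583 + 17*290))*(247665 + 2779727) = (1441642*(-1/135013) + (-583 + 4930))*3027392 = (-35162/3293 + 4347)*3027392 = (14279509/3293)*3027392 = 43229671310528/3293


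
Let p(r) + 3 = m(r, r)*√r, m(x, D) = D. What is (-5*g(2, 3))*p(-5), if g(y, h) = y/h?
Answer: 10 + 50*I*√5/3 ≈ 10.0 + 37.268*I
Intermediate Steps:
p(r) = -3 + r^(3/2) (p(r) = -3 + r*√r = -3 + r^(3/2))
(-5*g(2, 3))*p(-5) = (-10/3)*(-3 + (-5)^(3/2)) = (-10/3)*(-3 - 5*I*√5) = (-5*⅔)*(-3 - 5*I*√5) = -10*(-3 - 5*I*√5)/3 = 10 + 50*I*√5/3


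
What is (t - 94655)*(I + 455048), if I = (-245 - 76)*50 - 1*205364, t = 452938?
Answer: 83707090422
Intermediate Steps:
I = -221414 (I = -321*50 - 205364 = -16050 - 205364 = -221414)
(t - 94655)*(I + 455048) = (452938 - 94655)*(-221414 + 455048) = 358283*233634 = 83707090422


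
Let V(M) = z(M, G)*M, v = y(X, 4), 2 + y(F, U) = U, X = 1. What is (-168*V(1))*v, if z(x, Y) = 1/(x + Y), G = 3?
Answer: -84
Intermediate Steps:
y(F, U) = -2 + U
v = 2 (v = -2 + 4 = 2)
z(x, Y) = 1/(Y + x)
V(M) = M/(3 + M)
(-168*V(1))*v = -168/(3 + 1)*2 = -168/4*2 = -168*1/4*2 = -42*2 = -84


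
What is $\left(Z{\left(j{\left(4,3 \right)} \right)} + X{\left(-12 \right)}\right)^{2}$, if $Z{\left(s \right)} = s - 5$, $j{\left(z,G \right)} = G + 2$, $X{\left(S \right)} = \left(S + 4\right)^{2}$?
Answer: $4096$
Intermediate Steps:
$X{\left(S \right)} = \left(4 + S\right)^{2}$
$j{\left(z,G \right)} = 2 + G$
$Z{\left(s \right)} = -5 + s$ ($Z{\left(s \right)} = s - 5 = -5 + s$)
$\left(Z{\left(j{\left(4,3 \right)} \right)} + X{\left(-12 \right)}\right)^{2} = \left(\left(-5 + \left(2 + 3\right)\right) + \left(4 - 12\right)^{2}\right)^{2} = \left(\left(-5 + 5\right) + \left(-8\right)^{2}\right)^{2} = \left(0 + 64\right)^{2} = 64^{2} = 4096$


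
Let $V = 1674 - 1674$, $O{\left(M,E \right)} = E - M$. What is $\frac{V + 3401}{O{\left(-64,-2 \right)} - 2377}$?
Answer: $- \frac{3401}{2315} \approx -1.4691$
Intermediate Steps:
$V = 0$
$\frac{V + 3401}{O{\left(-64,-2 \right)} - 2377} = \frac{0 + 3401}{\left(-2 - -64\right) - 2377} = \frac{3401}{\left(-2 + 64\right) - 2377} = \frac{3401}{62 - 2377} = \frac{3401}{-2315} = 3401 \left(- \frac{1}{2315}\right) = - \frac{3401}{2315}$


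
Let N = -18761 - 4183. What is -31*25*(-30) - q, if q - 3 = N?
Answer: 46191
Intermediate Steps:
N = -22944
q = -22941 (q = 3 - 22944 = -22941)
-31*25*(-30) - q = -31*25*(-30) - 1*(-22941) = -775*(-30) + 22941 = 23250 + 22941 = 46191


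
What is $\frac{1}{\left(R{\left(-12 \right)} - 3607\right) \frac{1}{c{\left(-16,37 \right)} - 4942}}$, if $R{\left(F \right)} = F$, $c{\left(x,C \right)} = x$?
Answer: $\frac{4958}{3619} \approx 1.37$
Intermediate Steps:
$\frac{1}{\left(R{\left(-12 \right)} - 3607\right) \frac{1}{c{\left(-16,37 \right)} - 4942}} = \frac{1}{\left(-12 - 3607\right) \frac{1}{-16 - 4942}} = \frac{1}{\left(-3619\right) \frac{1}{-4958}} = \frac{1}{\left(-3619\right) \left(- \frac{1}{4958}\right)} = \frac{1}{\frac{3619}{4958}} = \frac{4958}{3619}$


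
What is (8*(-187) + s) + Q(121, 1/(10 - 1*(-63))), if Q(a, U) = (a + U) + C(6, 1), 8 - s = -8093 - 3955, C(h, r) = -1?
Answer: 779641/73 ≈ 10680.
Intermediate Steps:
s = 12056 (s = 8 - (-8093 - 3955) = 8 - 1*(-12048) = 8 + 12048 = 12056)
Q(a, U) = -1 + U + a (Q(a, U) = (a + U) - 1 = (U + a) - 1 = -1 + U + a)
(8*(-187) + s) + Q(121, 1/(10 - 1*(-63))) = (8*(-187) + 12056) + (-1 + 1/(10 - 1*(-63)) + 121) = (-1496 + 12056) + (-1 + 1/(10 + 63) + 121) = 10560 + (-1 + 1/73 + 121) = 10560 + 8761/73 = 779641/73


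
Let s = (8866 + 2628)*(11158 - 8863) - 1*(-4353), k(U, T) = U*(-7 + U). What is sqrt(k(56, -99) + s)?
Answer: sqrt(26385827) ≈ 5136.7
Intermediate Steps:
s = 26383083 (s = 11494*2295 + 4353 = 26378730 + 4353 = 26383083)
sqrt(k(56, -99) + s) = sqrt(56*(-7 + 56) + 26383083) = sqrt(56*49 + 26383083) = sqrt(2744 + 26383083) = sqrt(26385827)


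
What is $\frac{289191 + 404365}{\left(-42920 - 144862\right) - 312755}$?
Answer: $- \frac{693556}{500537} \approx -1.3856$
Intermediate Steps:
$\frac{289191 + 404365}{\left(-42920 - 144862\right) - 312755} = \frac{693556}{\left(-42920 - 144862\right) - 312755} = \frac{693556}{-187782 - 312755} = \frac{693556}{-500537} = 693556 \left(- \frac{1}{500537}\right) = - \frac{693556}{500537}$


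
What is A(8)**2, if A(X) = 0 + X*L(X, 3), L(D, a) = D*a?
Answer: 36864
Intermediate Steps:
A(X) = 3*X**2 (A(X) = 0 + X*(X*3) = 0 + X*(3*X) = 0 + 3*X**2 = 3*X**2)
A(8)**2 = (3*8**2)**2 = (3*64)**2 = 192**2 = 36864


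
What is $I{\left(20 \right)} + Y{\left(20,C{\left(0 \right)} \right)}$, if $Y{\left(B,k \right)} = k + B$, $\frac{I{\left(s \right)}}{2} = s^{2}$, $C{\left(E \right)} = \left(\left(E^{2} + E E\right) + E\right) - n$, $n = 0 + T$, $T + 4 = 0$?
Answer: $824$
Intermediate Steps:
$T = -4$ ($T = -4 + 0 = -4$)
$n = -4$ ($n = 0 - 4 = -4$)
$C{\left(E \right)} = 4 + E + 2 E^{2}$ ($C{\left(E \right)} = \left(\left(E^{2} + E E\right) + E\right) - -4 = \left(\left(E^{2} + E^{2}\right) + E\right) + 4 = \left(2 E^{2} + E\right) + 4 = \left(E + 2 E^{2}\right) + 4 = 4 + E + 2 E^{2}$)
$I{\left(s \right)} = 2 s^{2}$
$Y{\left(B,k \right)} = B + k$
$I{\left(20 \right)} + Y{\left(20,C{\left(0 \right)} \right)} = 2 \cdot 20^{2} + \left(20 + \left(4 + 0 + 2 \cdot 0^{2}\right)\right) = 2 \cdot 400 + \left(20 + \left(4 + 0 + 2 \cdot 0\right)\right) = 800 + \left(20 + \left(4 + 0 + 0\right)\right) = 800 + \left(20 + 4\right) = 800 + 24 = 824$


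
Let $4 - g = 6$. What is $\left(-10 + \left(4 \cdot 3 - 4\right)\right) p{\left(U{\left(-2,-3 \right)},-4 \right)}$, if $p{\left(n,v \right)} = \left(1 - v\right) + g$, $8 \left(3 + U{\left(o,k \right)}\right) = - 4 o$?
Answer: $-6$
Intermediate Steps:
$g = -2$ ($g = 4 - 6 = -2$)
$U{\left(o,k \right)} = -3 - \frac{o}{2}$ ($U{\left(o,k \right)} = -3 + \frac{\left(-4\right) o}{8} = -3 - \frac{o}{2}$)
$p{\left(n,v \right)} = -1 - v$ ($p{\left(n,v \right)} = \left(1 - v\right) - 2 = -1 - v$)
$\left(-10 + \left(4 \cdot 3 - 4\right)\right) p{\left(U{\left(-2,-3 \right)},-4 \right)} = \left(-10 + \left(4 \cdot 3 - 4\right)\right) \left(-1 - -4\right) = \left(-10 + \left(12 - 4\right)\right) \left(-1 + 4\right) = \left(-10 + 8\right) 3 = \left(-2\right) 3 = -6$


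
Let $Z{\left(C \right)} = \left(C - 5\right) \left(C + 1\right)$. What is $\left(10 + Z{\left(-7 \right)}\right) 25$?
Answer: $2050$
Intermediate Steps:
$Z{\left(C \right)} = \left(1 + C\right) \left(-5 + C\right)$ ($Z{\left(C \right)} = \left(-5 + C\right) \left(1 + C\right) = \left(1 + C\right) \left(-5 + C\right)$)
$\left(10 + Z{\left(-7 \right)}\right) 25 = \left(10 - \left(-23 - 49\right)\right) 25 = \left(10 + \left(-5 + 49 + 28\right)\right) 25 = \left(10 + 72\right) 25 = 82 \cdot 25 = 2050$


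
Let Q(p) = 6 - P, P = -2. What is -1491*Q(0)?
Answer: -11928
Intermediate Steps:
Q(p) = 8 (Q(p) = 6 - 1*(-2) = 6 + 2 = 8)
-1491*Q(0) = -1491*8 = -11928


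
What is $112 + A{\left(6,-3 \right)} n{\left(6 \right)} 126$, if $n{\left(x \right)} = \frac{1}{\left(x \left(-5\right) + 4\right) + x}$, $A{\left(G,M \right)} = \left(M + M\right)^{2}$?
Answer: $- \frac{574}{5} \approx -114.8$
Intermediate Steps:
$A{\left(G,M \right)} = 4 M^{2}$ ($A{\left(G,M \right)} = \left(2 M\right)^{2} = 4 M^{2}$)
$n{\left(x \right)} = \frac{1}{4 - 4 x}$ ($n{\left(x \right)} = \frac{1}{\left(- 5 x + 4\right) + x} = \frac{1}{\left(4 - 5 x\right) + x} = \frac{1}{4 - 4 x}$)
$112 + A{\left(6,-3 \right)} n{\left(6 \right)} 126 = 112 + 4 \left(-3\right)^{2} \left(- \frac{1}{-4 + 4 \cdot 6}\right) 126 = 112 + 4 \cdot 9 \left(- \frac{1}{-4 + 24}\right) 126 = 112 + 36 \left(- \frac{1}{20}\right) 126 = 112 - \frac{1134}{5} = - \frac{574}{5}$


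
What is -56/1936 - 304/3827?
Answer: -100357/926134 ≈ -0.10836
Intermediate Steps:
-56/1936 - 304/3827 = -56*1/1936 - 304*1/3827 = -7/242 - 304/3827 = -100357/926134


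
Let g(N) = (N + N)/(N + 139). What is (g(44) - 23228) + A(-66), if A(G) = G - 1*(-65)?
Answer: -4250819/183 ≈ -23229.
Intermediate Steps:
A(G) = 65 + G (A(G) = G + 65 = 65 + G)
g(N) = 2*N/(139 + N) (g(N) = (2*N)/(139 + N) = 2*N/(139 + N))
(g(44) - 23228) + A(-66) = (2*44/(139 + 44) - 23228) + (65 - 66) = (2*44/183 - 23228) - 1 = (2*44*(1/183) - 23228) - 1 = (88/183 - 23228) - 1 = -4250636/183 - 1 = -4250819/183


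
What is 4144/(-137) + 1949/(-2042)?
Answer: -8729061/279754 ≈ -31.203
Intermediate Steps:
4144/(-137) + 1949/(-2042) = 4144*(-1/137) + 1949*(-1/2042) = -4144/137 - 1949/2042 = -8729061/279754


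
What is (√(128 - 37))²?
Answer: 91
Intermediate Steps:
(√(128 - 37))² = (√91)² = 91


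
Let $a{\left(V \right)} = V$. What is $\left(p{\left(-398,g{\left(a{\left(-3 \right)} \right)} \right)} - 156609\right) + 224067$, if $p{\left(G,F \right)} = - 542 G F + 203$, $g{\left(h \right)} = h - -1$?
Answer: $-363771$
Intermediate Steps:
$g{\left(h \right)} = 1 + h$ ($g{\left(h \right)} = h + 1 = 1 + h$)
$p{\left(G,F \right)} = 203 - 542 F G$ ($p{\left(G,F \right)} = - 542 F G + 203 = 203 - 542 F G$)
$\left(p{\left(-398,g{\left(a{\left(-3 \right)} \right)} \right)} - 156609\right) + 224067 = \left(\left(203 - 542 \left(1 - 3\right) \left(-398\right)\right) - 156609\right) + 224067 = \left(\left(203 - \left(-1084\right) \left(-398\right)\right) - 156609\right) + 224067 = \left(\left(203 - 431432\right) - 156609\right) + 224067 = \left(-431229 - 156609\right) + 224067 = -587838 + 224067 = -363771$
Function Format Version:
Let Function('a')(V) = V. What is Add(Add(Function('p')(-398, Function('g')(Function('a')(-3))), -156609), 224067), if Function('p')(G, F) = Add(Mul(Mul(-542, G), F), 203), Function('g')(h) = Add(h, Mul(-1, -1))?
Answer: -363771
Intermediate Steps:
Function('g')(h) = Add(1, h) (Function('g')(h) = Add(h, 1) = Add(1, h))
Function('p')(G, F) = Add(203, Mul(-542, F, G)) (Function('p')(G, F) = Add(Mul(-542, F, G), 203) = Add(203, Mul(-542, F, G)))
Add(Add(Function('p')(-398, Function('g')(Function('a')(-3))), -156609), 224067) = Add(Add(Add(203, Mul(-542, Add(1, -3), -398)), -156609), 224067) = Add(Add(Add(203, Mul(-542, -2, -398)), -156609), 224067) = Add(Add(Add(203, -431432), -156609), 224067) = Add(Add(-431229, -156609), 224067) = Add(-587838, 224067) = -363771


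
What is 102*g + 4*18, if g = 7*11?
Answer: 7926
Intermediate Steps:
g = 77
102*g + 4*18 = 102*77 + 4*18 = 7854 + 72 = 7926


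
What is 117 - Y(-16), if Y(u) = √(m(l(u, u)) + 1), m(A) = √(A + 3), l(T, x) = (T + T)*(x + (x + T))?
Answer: 117 - √(1 + 9*√19) ≈ 110.66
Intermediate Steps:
l(T, x) = 2*T*(T + 2*x) (l(T, x) = (2*T)*(x + (T + x)) = (2*T)*(T + 2*x) = 2*T*(T + 2*x))
m(A) = √(3 + A)
Y(u) = √(1 + √(3 + 6*u²)) (Y(u) = √(√(3 + 2*u*(u + 2*u)) + 1) = √(√(3 + 2*u*(3*u)) + 1) = √(√(3 + 6*u²) + 1) = √(1 + √(3 + 6*u²)))
117 - Y(-16) = 117 - √(1 + √3*√(1 + 2*(-16)²)) = 117 - √(1 + √3*√(1 + 2*256)) = 117 - √(1 + √3*√(1 + 512)) = 117 - √(1 + √3*√513) = 117 - √(1 + √3*(3*√57)) = 117 - √(1 + 9*√19)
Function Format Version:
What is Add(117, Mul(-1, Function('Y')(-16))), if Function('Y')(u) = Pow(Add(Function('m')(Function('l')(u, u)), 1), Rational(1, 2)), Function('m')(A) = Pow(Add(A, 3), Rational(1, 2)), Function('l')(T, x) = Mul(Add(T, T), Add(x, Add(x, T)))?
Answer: Add(117, Mul(-1, Pow(Add(1, Mul(9, Pow(19, Rational(1, 2)))), Rational(1, 2)))) ≈ 110.66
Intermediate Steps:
Function('l')(T, x) = Mul(2, T, Add(T, Mul(2, x))) (Function('l')(T, x) = Mul(Mul(2, T), Add(x, Add(T, x))) = Mul(Mul(2, T), Add(T, Mul(2, x))) = Mul(2, T, Add(T, Mul(2, x))))
Function('m')(A) = Pow(Add(3, A), Rational(1, 2))
Function('Y')(u) = Pow(Add(1, Pow(Add(3, Mul(6, Pow(u, 2))), Rational(1, 2))), Rational(1, 2)) (Function('Y')(u) = Pow(Add(Pow(Add(3, Mul(2, u, Add(u, Mul(2, u)))), Rational(1, 2)), 1), Rational(1, 2)) = Pow(Add(Pow(Add(3, Mul(2, u, Mul(3, u))), Rational(1, 2)), 1), Rational(1, 2)) = Pow(Add(Pow(Add(3, Mul(6, Pow(u, 2))), Rational(1, 2)), 1), Rational(1, 2)) = Pow(Add(1, Pow(Add(3, Mul(6, Pow(u, 2))), Rational(1, 2))), Rational(1, 2)))
Add(117, Mul(-1, Function('Y')(-16))) = Add(117, Mul(-1, Pow(Add(1, Mul(Pow(3, Rational(1, 2)), Pow(Add(1, Mul(2, Pow(-16, 2))), Rational(1, 2)))), Rational(1, 2)))) = Add(117, Mul(-1, Pow(Add(1, Mul(Pow(3, Rational(1, 2)), Pow(Add(1, Mul(2, 256)), Rational(1, 2)))), Rational(1, 2)))) = Add(117, Mul(-1, Pow(Add(1, Mul(Pow(3, Rational(1, 2)), Pow(Add(1, 512), Rational(1, 2)))), Rational(1, 2)))) = Add(117, Mul(-1, Pow(Add(1, Mul(Pow(3, Rational(1, 2)), Pow(513, Rational(1, 2)))), Rational(1, 2)))) = Add(117, Mul(-1, Pow(Add(1, Mul(Pow(3, Rational(1, 2)), Mul(3, Pow(57, Rational(1, 2))))), Rational(1, 2)))) = Add(117, Mul(-1, Pow(Add(1, Mul(9, Pow(19, Rational(1, 2)))), Rational(1, 2))))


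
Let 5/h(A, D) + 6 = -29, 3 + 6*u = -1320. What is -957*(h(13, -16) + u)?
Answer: 2956173/14 ≈ 2.1116e+5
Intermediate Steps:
u = -441/2 (u = -½ + (⅙)*(-1320) = -½ - 220 = -441/2 ≈ -220.50)
h(A, D) = -⅐ (h(A, D) = 5/(-6 - 29) = 5/(-35) = 5*(-1/35) = -⅐)
-957*(h(13, -16) + u) = -957*(-⅐ - 441/2) = -957*(-3089/14) = 2956173/14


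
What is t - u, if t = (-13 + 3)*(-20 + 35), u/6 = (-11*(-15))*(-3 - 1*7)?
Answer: 9750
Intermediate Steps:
u = -9900 (u = 6*((-11*(-15))*(-3 - 1*7)) = 6*(165*(-3 - 7)) = 6*(165*(-10)) = 6*(-1650) = -9900)
t = -150 (t = -10*15 = -150)
t - u = -150 - 1*(-9900) = -150 + 9900 = 9750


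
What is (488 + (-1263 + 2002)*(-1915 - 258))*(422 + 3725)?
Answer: -6657423773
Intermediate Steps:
(488 + (-1263 + 2002)*(-1915 - 258))*(422 + 3725) = (488 + 739*(-2173))*4147 = (488 - 1605847)*4147 = -1605359*4147 = -6657423773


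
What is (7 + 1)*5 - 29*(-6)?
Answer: 214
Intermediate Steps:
(7 + 1)*5 - 29*(-6) = 8*5 + 174 = 40 + 174 = 214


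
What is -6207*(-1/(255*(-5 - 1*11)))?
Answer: -2069/1360 ≈ -1.5213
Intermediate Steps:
-6207*(-1/(255*(-5 - 1*11))) = -6207*(-1/(255*(-5 - 11))) = -6207/(-15*(-16)*17) = -6207/(240*17) = -6207/4080 = -6207*1/4080 = -2069/1360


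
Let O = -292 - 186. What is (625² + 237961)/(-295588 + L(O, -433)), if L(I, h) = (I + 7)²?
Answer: -628586/73747 ≈ -8.5235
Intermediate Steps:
O = -478
L(I, h) = (7 + I)²
(625² + 237961)/(-295588 + L(O, -433)) = (625² + 237961)/(-295588 + (7 - 478)²) = (390625 + 237961)/(-295588 + (-471)²) = 628586/(-295588 + 221841) = 628586/(-73747) = 628586*(-1/73747) = -628586/73747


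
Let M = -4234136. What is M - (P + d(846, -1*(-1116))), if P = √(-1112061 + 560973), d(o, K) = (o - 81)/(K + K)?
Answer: -1050065813/248 - 12*I*√3827 ≈ -4.2341e+6 - 742.35*I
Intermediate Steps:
d(o, K) = (-81 + o)/(2*K) (d(o, K) = (-81 + o)/((2*K)) = (-81 + o)*(1/(2*K)) = (-81 + o)/(2*K))
P = 12*I*√3827 (P = √(-551088) = 12*I*√3827 ≈ 742.35*I)
M - (P + d(846, -1*(-1116))) = -4234136 - (12*I*√3827 + (-81 + 846)/(2*((-1*(-1116))))) = -4234136 - (12*I*√3827 + (½)*765/1116) = -4234136 - (12*I*√3827 + (½)*(1/1116)*765) = -4234136 - (12*I*√3827 + 85/248) = -4234136 - (85/248 + 12*I*√3827) = -4234136 + (-85/248 - 12*I*√3827) = -1050065813/248 - 12*I*√3827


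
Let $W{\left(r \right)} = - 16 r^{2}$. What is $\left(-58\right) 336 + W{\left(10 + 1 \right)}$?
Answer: $-21424$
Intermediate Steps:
$\left(-58\right) 336 + W{\left(10 + 1 \right)} = \left(-58\right) 336 - 16 \left(10 + 1\right)^{2} = -19488 - 16 \cdot 11^{2} = -19488 - 1936 = -21424$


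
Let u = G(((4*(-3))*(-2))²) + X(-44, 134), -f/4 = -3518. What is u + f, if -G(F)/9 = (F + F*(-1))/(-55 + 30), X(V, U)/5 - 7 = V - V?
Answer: 14107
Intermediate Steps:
X(V, U) = 35 (X(V, U) = 35 + 5*(V - V) = 35 + 5*0 = 35 + 0 = 35)
f = 14072 (f = -4*(-3518) = 14072)
G(F) = 0 (G(F) = -9*(F + F*(-1))/(-55 + 30) = -9*(F - F)/(-25) = -0*(-1)/25 = -9*0 = 0)
u = 35 (u = 0 + 35 = 35)
u + f = 35 + 14072 = 14107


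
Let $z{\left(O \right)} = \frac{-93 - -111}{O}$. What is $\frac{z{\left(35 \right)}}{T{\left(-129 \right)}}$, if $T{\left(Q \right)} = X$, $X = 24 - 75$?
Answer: $- \frac{6}{595} \approx -0.010084$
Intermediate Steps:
$X = -51$
$T{\left(Q \right)} = -51$
$z{\left(O \right)} = \frac{18}{O}$ ($z{\left(O \right)} = \frac{-93 + 111}{O} = \frac{18}{O}$)
$\frac{z{\left(35 \right)}}{T{\left(-129 \right)}} = \frac{18 \cdot \frac{1}{35}}{-51} = 18 \cdot \frac{1}{35} \left(- \frac{1}{51}\right) = \frac{18}{35} \left(- \frac{1}{51}\right) = - \frac{6}{595}$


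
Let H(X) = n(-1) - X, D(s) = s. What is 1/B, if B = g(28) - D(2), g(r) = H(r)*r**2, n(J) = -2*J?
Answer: -1/20386 ≈ -4.9053e-5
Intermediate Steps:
H(X) = 2 - X (H(X) = -2*(-1) - X = 2 - X)
g(r) = r**2*(2 - r) (g(r) = (2 - r)*r**2 = r**2*(2 - r))
B = -20386 (B = 28**2*(2 - 1*28) - 1*2 = 784*(2 - 28) - 2 = 784*(-26) - 2 = -20384 - 2 = -20386)
1/B = 1/(-20386) = -1/20386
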